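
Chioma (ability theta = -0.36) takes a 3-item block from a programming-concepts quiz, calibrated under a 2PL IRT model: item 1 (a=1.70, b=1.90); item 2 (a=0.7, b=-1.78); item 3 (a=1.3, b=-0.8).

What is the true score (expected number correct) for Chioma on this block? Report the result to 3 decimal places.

P(theta) = 1 / (1 + exp(−a(theta − b)))
P_1 = 1/(1+e^{3.8420}) = 0.0210
P_2 = 1/(1+e^{-0.9940}) = 0.7299
P_3 = 1/(1+e^{-0.5720}) = 0.6392
E[score] = 0.0210 + 0.7299 + 0.6392 = 1.3901

1.390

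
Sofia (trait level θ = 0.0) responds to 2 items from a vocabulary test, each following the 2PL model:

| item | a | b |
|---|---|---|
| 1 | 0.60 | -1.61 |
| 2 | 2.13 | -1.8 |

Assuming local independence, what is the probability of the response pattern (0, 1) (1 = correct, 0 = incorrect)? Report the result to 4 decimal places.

P(θ) = 1 / (1 + exp(−a(θ − b)))
P_1 = 1/(1+e^{-0.9660}) = 0.7243
P_2 = 1/(1+e^{-3.8340}) = 0.9788
L = (1−P_1) × P_2 = 0.2757 × 0.9788 = 0.26984

0.2698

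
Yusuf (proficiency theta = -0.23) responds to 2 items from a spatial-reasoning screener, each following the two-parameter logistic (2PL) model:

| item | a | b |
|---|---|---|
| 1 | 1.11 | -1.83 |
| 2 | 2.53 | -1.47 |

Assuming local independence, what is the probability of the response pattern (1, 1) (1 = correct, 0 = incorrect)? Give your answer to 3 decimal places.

0.820

P(theta) = 1 / (1 + exp(−a(theta − b)))
P_1 = 1/(1+e^{-1.7760}) = 0.8552
P_2 = 1/(1+e^{-3.1372}) = 0.9584
L = P_1 × P_2 = 0.8552 × 0.9584 = 0.81963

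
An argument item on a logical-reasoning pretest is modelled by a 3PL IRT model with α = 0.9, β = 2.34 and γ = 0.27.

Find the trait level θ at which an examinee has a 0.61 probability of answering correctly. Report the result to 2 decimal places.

P(θ) = γ + (1 − γ) · 1 / (1 + exp(−α(θ − β)))
Remove guessing floor: (0.61 − 0.27)/(1 − 0.27) = 0.4658
logit = ln(0.4658/0.5342) = -0.1372
θ = β + logit/(α) = 2.34 + (-0.1372)/0.9000 = 2.1876

2.19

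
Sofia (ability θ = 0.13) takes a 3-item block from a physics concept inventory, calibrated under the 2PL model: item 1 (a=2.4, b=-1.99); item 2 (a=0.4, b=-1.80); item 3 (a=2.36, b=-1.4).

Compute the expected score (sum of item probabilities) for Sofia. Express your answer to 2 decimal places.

2.65

P(θ) = 1 / (1 + exp(−a(θ − b)))
P_1 = 1/(1+e^{-5.0880}) = 0.9939
P_2 = 1/(1+e^{-0.7720}) = 0.6840
P_3 = 1/(1+e^{-3.6108}) = 0.9737
E[score] = 0.9939 + 0.6840 + 0.9737 = 2.6515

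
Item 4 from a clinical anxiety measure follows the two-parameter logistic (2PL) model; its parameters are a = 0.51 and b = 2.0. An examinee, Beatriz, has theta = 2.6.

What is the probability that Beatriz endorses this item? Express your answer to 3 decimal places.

0.576

P(theta) = 1 / (1 + exp(−a(theta − b)))
Exponent: 0.51 × (2.6 − 2.0) = 0.3060
1/(1 + e^{-0.3060}) = 0.5759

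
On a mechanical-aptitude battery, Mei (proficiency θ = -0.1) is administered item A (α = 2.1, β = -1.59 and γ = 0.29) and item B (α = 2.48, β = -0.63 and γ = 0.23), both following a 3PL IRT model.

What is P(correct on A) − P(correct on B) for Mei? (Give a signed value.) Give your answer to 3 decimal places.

0.133

P(θ) = γ + (1 − γ) · 1 / (1 + exp(−α(θ − β)))
P_A = 0.9702
P_B = 0.8370
P_A − P_B = 0.1333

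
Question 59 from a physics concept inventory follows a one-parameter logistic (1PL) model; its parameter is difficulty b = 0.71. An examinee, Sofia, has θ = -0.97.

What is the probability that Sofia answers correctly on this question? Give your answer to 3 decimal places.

0.157

P(θ) = 1 / (1 + exp(−(θ − b)))
Exponent: (-0.97 − 0.71) = -1.6800
1/(1 + e^{1.6800}) = 0.1571
P = 0.1571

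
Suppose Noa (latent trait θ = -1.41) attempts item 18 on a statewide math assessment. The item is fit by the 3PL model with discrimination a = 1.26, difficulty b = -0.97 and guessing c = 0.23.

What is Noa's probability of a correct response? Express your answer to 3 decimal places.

P(θ) = c + (1 − c) · 1 / (1 + exp(−a(θ − b)))
Exponent: 1.26 × (-1.41 − (-0.97)) = -0.5544
1/(1 + e^{0.5544}) = 0.3648
P = 0.23 + 0.77 × 0.3648 = 0.5109

0.511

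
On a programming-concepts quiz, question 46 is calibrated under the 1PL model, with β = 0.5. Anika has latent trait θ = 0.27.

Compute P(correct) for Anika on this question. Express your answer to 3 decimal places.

0.443

P(θ) = 1 / (1 + exp(−(θ − β)))
Exponent: (0.27 − 0.5) = -0.2300
1/(1 + e^{0.2300}) = 0.4428
P = 0.4428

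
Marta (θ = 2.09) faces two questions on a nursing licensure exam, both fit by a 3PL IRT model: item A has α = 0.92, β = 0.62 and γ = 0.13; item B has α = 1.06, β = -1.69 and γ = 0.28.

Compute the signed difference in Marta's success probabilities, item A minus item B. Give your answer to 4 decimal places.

P(θ) = γ + (1 − γ) · 1 / (1 + exp(−α(θ − β)))
P_A = 0.8212
P_B = 0.9871
P_A − P_B = -0.1659

-0.1659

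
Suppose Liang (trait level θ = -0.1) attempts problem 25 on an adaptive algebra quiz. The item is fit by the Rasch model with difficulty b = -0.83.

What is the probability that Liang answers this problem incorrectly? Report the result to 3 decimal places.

P(θ) = 1 / (1 + exp(−(θ − b)))
Exponent: (-0.1 − (-0.83)) = 0.7300
1/(1 + e^{-0.7300}) = 0.6748
P = 0.6748
P(incorrect) = 1 − 0.6748 = 0.3252

0.325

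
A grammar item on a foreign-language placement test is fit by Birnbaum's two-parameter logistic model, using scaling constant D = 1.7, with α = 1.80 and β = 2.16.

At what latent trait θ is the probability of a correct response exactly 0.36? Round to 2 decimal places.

1.97

P(θ) = 1 / (1 + exp(−D·α(θ − β)))
logit = ln(0.3600/0.6400) = -0.5754
θ = β + logit/(1.7·α) = 2.16 + (-0.5754)/3.0600 = 1.9720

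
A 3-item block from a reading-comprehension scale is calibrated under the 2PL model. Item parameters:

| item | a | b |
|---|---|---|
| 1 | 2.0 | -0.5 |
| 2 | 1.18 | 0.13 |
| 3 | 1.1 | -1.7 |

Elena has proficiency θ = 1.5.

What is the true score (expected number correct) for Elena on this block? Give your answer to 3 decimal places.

P(θ) = 1 / (1 + exp(−a(θ − b)))
P_1 = 1/(1+e^{-4.0000}) = 0.9820
P_2 = 1/(1+e^{-1.6166}) = 0.8343
P_3 = 1/(1+e^{-3.5200}) = 0.9713
E[score] = 0.9820 + 0.8343 + 0.9713 = 2.7876

2.788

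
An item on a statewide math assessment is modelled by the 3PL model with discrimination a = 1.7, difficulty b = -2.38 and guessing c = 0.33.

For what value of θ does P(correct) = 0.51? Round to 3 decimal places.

-2.969

P(θ) = c + (1 − c) · 1 / (1 + exp(−a(θ − b)))
Remove guessing floor: (0.51 − 0.33)/(1 − 0.33) = 0.2687
logit = ln(0.2687/0.7313) = -1.0014
θ = b + logit/(a) = -2.38 + (-1.0014)/1.7000 = -2.9691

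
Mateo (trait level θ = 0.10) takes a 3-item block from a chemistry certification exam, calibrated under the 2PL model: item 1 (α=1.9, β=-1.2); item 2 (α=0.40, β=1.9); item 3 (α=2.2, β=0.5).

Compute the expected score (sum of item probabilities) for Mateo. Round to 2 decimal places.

1.54

P(θ) = 1 / (1 + exp(−α(θ − β)))
P_1 = 1/(1+e^{-2.4700}) = 0.9220
P_2 = 1/(1+e^{0.7200}) = 0.3274
P_3 = 1/(1+e^{0.8800}) = 0.2932
E[score] = 0.9220 + 0.3274 + 0.2932 = 1.5426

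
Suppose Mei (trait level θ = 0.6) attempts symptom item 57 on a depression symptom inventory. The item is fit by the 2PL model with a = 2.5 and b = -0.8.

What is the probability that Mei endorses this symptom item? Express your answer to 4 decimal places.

0.9707

P(θ) = 1 / (1 + exp(−a(θ − b)))
Exponent: 2.5 × (0.6 − (-0.8)) = 3.5000
1/(1 + e^{-3.5000}) = 0.9707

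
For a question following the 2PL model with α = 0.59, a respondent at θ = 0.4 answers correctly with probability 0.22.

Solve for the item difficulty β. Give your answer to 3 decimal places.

2.545

P(θ) = 1 / (1 + exp(−α(θ − β)))
logit(0.22) = ln(0.22/0.78) = -1.2657
β = θ − logit/(α) = 0.4 − (-1.2657)/0.5900 = 2.5452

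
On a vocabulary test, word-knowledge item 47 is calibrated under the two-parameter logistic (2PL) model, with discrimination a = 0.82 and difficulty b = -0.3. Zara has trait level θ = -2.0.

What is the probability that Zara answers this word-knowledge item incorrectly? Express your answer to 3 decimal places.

0.801

P(θ) = 1 / (1 + exp(−a(θ − b)))
Exponent: 0.82 × (-2.0 − (-0.3)) = -1.3940
1/(1 + e^{1.3940}) = 0.1988
P(incorrect) = 1 − 0.1988 = 0.8012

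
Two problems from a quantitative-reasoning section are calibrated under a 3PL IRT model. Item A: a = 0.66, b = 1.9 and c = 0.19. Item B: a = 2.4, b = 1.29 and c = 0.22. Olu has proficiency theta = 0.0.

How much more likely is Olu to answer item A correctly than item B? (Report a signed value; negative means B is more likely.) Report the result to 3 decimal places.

P(theta) = c + (1 − c) · 1 / (1 + exp(−a(theta − b)))
P_A = 0.3698
P_B = 0.2538
P_A − P_B = 0.1161

0.116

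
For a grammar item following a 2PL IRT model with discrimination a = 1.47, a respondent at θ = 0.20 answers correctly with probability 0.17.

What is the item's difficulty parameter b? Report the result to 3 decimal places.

1.279

P(θ) = 1 / (1 + exp(−a(θ − b)))
logit(0.17) = ln(0.17/0.83) = -1.5856
b = θ − logit/(a) = 0.20 − (-1.5856)/1.4700 = 1.2787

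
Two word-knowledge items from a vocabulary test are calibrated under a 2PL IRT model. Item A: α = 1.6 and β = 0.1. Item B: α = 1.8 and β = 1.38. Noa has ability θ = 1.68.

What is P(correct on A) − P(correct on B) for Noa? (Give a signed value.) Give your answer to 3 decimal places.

P(θ) = 1 / (1 + exp(−α(θ − β)))
P_A = 0.9261
P_B = 0.6318
P_A − P_B = 0.2943

0.294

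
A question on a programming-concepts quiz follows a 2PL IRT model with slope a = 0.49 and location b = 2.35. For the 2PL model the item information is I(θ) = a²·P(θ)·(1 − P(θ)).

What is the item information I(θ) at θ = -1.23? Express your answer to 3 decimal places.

0.030

P = 1/(1+e^{1.7542}) = 0.1475
P(1−P) = 0.1475 × 0.8525 = 0.1258
I = a² × P(1−P) = 0.49² × 0.1258 = 0.03019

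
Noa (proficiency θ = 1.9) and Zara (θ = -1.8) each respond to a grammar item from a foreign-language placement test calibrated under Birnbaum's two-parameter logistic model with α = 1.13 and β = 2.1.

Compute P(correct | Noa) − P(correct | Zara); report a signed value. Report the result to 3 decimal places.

P(θ) = 1 / (1 + exp(−α(θ − β)))
P(Noa) = 0.4437  [exponent -0.2260]
P(Zara) = 0.0120  [exponent -4.4070]
Difference = 0.4437 − 0.0120 = 0.4317

0.432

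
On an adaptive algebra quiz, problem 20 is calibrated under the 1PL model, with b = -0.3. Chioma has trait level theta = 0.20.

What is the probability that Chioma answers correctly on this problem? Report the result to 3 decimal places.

0.622

P(theta) = 1 / (1 + exp(−(theta − b)))
Exponent: (0.20 − (-0.3)) = 0.5000
1/(1 + e^{-0.5000}) = 0.6225
P = 0.6225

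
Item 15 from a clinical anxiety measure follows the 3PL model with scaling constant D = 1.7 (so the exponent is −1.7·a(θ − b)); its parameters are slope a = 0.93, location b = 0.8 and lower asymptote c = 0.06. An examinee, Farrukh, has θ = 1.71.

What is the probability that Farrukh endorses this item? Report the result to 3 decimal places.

P(θ) = c + (1 − c) · 1 / (1 + exp(−D·a(θ − b)))
Exponent: 1.7 × 0.93 × (1.71 − 0.8) = 1.4387
1/(1 + e^{-1.4387}) = 0.8083
P = 0.06 + 0.94 × 0.8083 = 0.8198

0.820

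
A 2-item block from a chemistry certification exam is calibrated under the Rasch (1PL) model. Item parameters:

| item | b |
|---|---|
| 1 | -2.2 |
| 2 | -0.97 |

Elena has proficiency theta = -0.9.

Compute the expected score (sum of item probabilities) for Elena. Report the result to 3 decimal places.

P(theta) = 1 / (1 + exp(−(theta − b)))
P_1 = 1/(1+e^{-1.3000}) = 0.7858
P_2 = 1/(1+e^{-0.0700}) = 0.5175
E[score] = 0.7858 + 0.5175 = 1.3033

1.303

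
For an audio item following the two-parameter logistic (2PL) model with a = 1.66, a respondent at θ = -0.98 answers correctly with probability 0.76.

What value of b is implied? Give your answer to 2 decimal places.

-1.67

P(θ) = 1 / (1 + exp(−a(θ − b)))
logit(0.76) = ln(0.76/0.24) = 1.1527
b = θ − logit/(a) = -0.98 − 1.1527/1.6600 = -1.6744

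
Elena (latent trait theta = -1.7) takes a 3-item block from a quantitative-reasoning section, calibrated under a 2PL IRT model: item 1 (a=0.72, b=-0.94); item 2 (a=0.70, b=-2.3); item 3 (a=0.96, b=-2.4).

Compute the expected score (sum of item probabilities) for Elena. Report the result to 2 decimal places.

P(theta) = 1 / (1 + exp(−a(theta − b)))
P_1 = 1/(1+e^{0.5472}) = 0.3665
P_2 = 1/(1+e^{-0.4200}) = 0.6035
P_3 = 1/(1+e^{-0.6720}) = 0.6620
E[score] = 0.3665 + 0.6035 + 0.6620 = 1.6319

1.63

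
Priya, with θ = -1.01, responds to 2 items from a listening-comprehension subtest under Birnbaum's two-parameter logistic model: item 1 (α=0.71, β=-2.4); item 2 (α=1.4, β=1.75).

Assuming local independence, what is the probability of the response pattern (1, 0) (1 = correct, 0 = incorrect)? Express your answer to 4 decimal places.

P(θ) = 1 / (1 + exp(−α(θ − β)))
P_1 = 1/(1+e^{-0.9869}) = 0.7285
P_2 = 1/(1+e^{3.8640}) = 0.0206
L = P_1 × (1−P_2) = 0.7285 × 0.9794 = 0.71350

0.7135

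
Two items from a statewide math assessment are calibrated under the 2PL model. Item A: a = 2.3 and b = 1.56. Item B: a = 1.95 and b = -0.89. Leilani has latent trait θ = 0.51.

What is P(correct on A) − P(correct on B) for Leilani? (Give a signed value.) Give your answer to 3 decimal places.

P(θ) = 1 / (1 + exp(−a(θ − b)))
P_A = 0.0820
P_B = 0.9388
P_A − P_B = -0.8567

-0.857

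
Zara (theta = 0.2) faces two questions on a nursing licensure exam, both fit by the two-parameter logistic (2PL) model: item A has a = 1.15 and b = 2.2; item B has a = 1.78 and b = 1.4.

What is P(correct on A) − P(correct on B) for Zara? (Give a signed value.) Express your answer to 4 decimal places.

P(theta) = 1 / (1 + exp(−a(theta − b)))
P_A = 0.0911
P_B = 0.1056
P_A − P_B = -0.0145

-0.0145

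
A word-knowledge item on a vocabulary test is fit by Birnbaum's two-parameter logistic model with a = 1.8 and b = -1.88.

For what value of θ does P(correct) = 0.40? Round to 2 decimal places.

P(θ) = 1 / (1 + exp(−a(θ − b)))
logit = ln(0.4000/0.6000) = -0.4055
θ = b + logit/(a) = -1.88 + (-0.4055)/1.8000 = -2.1053

-2.11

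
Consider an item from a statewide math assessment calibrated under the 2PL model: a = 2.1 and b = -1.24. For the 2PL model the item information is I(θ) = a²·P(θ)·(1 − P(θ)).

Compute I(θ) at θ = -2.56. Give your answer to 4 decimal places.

0.2443

P = 1/(1+e^{2.7720}) = 0.0589
P(1−P) = 0.0589 × 0.9411 = 0.0554
I = a² × P(1−P) = 2.1² × 0.0554 = 0.24428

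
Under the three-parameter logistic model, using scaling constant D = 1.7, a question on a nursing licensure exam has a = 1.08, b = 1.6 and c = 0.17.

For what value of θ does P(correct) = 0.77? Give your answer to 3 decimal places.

P(θ) = c + (1 − c) · 1 / (1 + exp(−D·a(θ − b)))
Remove guessing floor: (0.77 − 0.17)/(1 − 0.17) = 0.7229
logit = ln(0.7229/0.2771) = 0.9589
θ = b + logit/(1.7·a) = 1.6 + 0.9589/1.8360 = 2.1222

2.122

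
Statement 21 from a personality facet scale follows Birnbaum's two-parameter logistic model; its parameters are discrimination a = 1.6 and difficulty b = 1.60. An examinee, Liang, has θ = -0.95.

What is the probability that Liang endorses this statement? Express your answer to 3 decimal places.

0.017

P(θ) = 1 / (1 + exp(−a(θ − b)))
Exponent: 1.6 × (-0.95 − 1.60) = -4.0800
1/(1 + e^{4.0800}) = 0.0166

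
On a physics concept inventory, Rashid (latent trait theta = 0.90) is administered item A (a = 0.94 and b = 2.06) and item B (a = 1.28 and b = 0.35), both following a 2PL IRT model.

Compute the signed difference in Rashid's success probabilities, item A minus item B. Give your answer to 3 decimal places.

P(theta) = 1 / (1 + exp(−a(theta − b)))
P_A = 0.2515
P_B = 0.6691
P_A − P_B = -0.4175

-0.418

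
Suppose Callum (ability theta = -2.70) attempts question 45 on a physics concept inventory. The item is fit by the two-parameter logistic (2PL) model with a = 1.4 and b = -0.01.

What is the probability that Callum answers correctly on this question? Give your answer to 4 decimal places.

P(theta) = 1 / (1 + exp(−a(theta − b)))
Exponent: 1.4 × (-2.70 − (-0.01)) = -3.7660
1/(1 + e^{3.7660}) = 0.0226

0.0226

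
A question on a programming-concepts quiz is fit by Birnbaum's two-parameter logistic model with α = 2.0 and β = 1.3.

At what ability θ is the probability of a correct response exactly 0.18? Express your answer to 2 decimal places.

0.54

P(θ) = 1 / (1 + exp(−α(θ − β)))
logit = ln(0.1800/0.8200) = -1.5163
θ = β + logit/(α) = 1.3 + (-1.5163)/2.0000 = 0.5418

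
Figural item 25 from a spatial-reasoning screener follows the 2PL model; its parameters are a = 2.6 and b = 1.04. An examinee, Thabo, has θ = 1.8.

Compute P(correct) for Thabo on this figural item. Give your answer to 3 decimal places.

0.878

P(θ) = 1 / (1 + exp(−a(θ − b)))
Exponent: 2.6 × (1.8 − 1.04) = 1.9760
1/(1 + e^{-1.9760}) = 0.8783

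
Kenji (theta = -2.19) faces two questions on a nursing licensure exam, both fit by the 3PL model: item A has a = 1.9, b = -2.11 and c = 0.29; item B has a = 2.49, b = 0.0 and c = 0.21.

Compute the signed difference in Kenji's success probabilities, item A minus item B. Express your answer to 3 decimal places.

0.405

P(theta) = c + (1 − c) · 1 / (1 + exp(−a(theta − b)))
P_A = 0.6181
P_B = 0.2134
P_A − P_B = 0.4047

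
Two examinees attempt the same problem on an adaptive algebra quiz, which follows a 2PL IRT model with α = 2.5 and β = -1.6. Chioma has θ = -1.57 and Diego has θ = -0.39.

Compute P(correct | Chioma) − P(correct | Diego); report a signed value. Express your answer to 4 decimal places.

P(θ) = 1 / (1 + exp(−α(θ − β)))
P(Chioma) = 0.5187  [exponent 0.0750]
P(Diego) = 0.9537  [exponent 3.0250]
Difference = 0.5187 − 0.9537 = -0.4349

-0.4349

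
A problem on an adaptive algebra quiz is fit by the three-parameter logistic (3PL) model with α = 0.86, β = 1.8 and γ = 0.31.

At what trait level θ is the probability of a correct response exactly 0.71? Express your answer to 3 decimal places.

2.174

P(θ) = γ + (1 − γ) · 1 / (1 + exp(−α(θ − β)))
Remove guessing floor: (0.71 − 0.31)/(1 − 0.31) = 0.5797
logit = ln(0.5797/0.4203) = 0.3216
θ = β + logit/(α) = 1.8 + 0.3216/0.8600 = 2.1739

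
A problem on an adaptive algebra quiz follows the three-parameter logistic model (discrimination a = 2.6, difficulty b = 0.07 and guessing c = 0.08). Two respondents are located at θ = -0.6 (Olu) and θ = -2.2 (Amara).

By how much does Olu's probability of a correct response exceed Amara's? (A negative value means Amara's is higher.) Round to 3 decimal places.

0.135

P(θ) = c + (1 − c) · 1 / (1 + exp(−a(θ − b)))
P(Olu) = 0.2171  [exponent -1.7420]
P(Amara) = 0.0825  [exponent -5.9020]
Difference = 0.2171 − 0.0825 = 0.1346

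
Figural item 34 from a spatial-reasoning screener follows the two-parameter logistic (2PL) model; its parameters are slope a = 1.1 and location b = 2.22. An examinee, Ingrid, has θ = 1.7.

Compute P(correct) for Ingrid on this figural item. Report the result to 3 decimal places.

0.361

P(θ) = 1 / (1 + exp(−a(θ − b)))
Exponent: 1.1 × (1.7 − 2.22) = -0.5720
1/(1 + e^{0.5720}) = 0.3608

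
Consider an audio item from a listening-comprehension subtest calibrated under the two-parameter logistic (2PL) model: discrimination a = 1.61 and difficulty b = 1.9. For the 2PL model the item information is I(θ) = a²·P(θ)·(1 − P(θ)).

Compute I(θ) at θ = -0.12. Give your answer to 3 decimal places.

P = 1/(1+e^{3.2522}) = 0.0372
P(1−P) = 0.0372 × 0.9628 = 0.0359
I = a² × P(1−P) = 1.61² × 0.0359 = 0.09295

0.093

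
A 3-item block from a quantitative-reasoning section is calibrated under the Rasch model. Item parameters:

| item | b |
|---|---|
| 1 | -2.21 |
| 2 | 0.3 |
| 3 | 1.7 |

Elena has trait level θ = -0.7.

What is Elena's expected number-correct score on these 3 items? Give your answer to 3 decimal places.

1.171

P(θ) = 1 / (1 + exp(−(θ − b)))
P_1 = 1/(1+e^{-1.5100}) = 0.8191
P_2 = 1/(1+e^{1.0000}) = 0.2689
P_3 = 1/(1+e^{2.4000}) = 0.0832
E[score] = 0.8191 + 0.2689 + 0.0832 = 1.1712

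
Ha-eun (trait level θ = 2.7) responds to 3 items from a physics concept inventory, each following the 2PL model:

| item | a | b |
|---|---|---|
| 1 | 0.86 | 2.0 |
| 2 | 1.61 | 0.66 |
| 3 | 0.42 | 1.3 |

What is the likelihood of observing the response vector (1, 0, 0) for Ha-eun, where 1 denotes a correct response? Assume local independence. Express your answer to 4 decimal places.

P(θ) = 1 / (1 + exp(−a(θ − b)))
P_1 = 1/(1+e^{-0.6020}) = 0.6461
P_2 = 1/(1+e^{-3.2844}) = 0.9639
P_3 = 1/(1+e^{-0.5880}) = 0.6429
L = P_1 × (1−P_2) × (1−P_3) = 0.6461 × 0.0361 × 0.3571 = 0.00833

0.0083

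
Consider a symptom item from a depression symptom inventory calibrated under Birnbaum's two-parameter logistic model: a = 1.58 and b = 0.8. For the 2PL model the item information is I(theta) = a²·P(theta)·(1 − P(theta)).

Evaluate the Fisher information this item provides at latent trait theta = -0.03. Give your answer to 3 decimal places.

P = 1/(1+e^{1.3114}) = 0.2123
P(1−P) = 0.2123 × 0.7877 = 0.1672
I = a² × P(1−P) = 1.58² × 0.1672 = 0.41740

0.417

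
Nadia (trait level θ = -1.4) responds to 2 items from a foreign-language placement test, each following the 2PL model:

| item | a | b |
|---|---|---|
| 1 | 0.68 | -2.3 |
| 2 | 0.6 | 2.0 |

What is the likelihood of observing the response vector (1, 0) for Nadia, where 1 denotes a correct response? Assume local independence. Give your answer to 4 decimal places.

P(θ) = 1 / (1 + exp(−a(θ − b)))
P_1 = 1/(1+e^{-0.6120}) = 0.6484
P_2 = 1/(1+e^{2.0400}) = 0.1151
L = P_1 × (1−P_2) = 0.6484 × 0.8849 = 0.57379

0.5738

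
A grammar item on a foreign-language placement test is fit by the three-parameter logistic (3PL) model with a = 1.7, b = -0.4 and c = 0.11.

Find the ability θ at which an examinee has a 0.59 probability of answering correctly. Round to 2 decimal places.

-0.31

P(θ) = c + (1 − c) · 1 / (1 + exp(−a(θ − b)))
Remove guessing floor: (0.59 − 0.11)/(1 − 0.11) = 0.5393
logit = ln(0.5393/0.4607) = 0.1576
θ = b + logit/(a) = -0.4 + 0.1576/1.7000 = -0.3073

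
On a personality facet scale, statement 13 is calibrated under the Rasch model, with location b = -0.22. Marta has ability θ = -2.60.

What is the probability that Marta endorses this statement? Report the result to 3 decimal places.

P(θ) = 1 / (1 + exp(−(θ − b)))
Exponent: (-2.60 − (-0.22)) = -2.3800
1/(1 + e^{2.3800}) = 0.0847
P = 0.0847

0.085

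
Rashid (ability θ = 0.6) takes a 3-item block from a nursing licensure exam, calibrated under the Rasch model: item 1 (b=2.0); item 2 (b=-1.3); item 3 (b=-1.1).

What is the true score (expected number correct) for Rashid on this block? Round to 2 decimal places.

1.91

P(θ) = 1 / (1 + exp(−(θ − b)))
P_1 = 1/(1+e^{1.4000}) = 0.1978
P_2 = 1/(1+e^{-1.9000}) = 0.8699
P_3 = 1/(1+e^{-1.7000}) = 0.8455
E[score] = 0.1978 + 0.8699 + 0.8455 = 1.9132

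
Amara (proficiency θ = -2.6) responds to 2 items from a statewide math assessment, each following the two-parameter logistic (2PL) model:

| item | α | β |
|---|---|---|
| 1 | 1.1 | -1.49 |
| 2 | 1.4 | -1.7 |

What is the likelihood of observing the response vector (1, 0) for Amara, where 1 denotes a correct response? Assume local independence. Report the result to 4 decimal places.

P(θ) = 1 / (1 + exp(−α(θ − β)))
P_1 = 1/(1+e^{1.2210}) = 0.2278
P_2 = 1/(1+e^{1.2600}) = 0.2210
L = P_1 × (1−P_2) = 0.2278 × 0.7790 = 0.17743

0.1774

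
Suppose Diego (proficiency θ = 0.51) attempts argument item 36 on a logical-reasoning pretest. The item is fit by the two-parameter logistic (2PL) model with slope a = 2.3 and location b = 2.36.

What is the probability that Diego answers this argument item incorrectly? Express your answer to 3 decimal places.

P(θ) = 1 / (1 + exp(−a(θ − b)))
Exponent: 2.3 × (0.51 − 2.36) = -4.2550
1/(1 + e^{4.2550}) = 0.0140
P(incorrect) = 1 − 0.0140 = 0.9860

0.986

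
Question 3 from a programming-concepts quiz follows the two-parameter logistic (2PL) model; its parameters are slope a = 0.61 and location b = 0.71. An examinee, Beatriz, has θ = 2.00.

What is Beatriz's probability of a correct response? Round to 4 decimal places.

0.6872

P(θ) = 1 / (1 + exp(−a(θ − b)))
Exponent: 0.61 × (2.00 − 0.71) = 0.7869
1/(1 + e^{-0.7869}) = 0.6872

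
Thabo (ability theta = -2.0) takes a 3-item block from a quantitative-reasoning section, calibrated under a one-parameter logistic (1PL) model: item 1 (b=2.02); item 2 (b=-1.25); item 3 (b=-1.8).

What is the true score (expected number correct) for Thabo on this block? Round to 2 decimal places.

0.79

P(theta) = 1 / (1 + exp(−(theta − b)))
P_1 = 1/(1+e^{4.0200}) = 0.0176
P_2 = 1/(1+e^{0.7500}) = 0.3208
P_3 = 1/(1+e^{0.2000}) = 0.4502
E[score] = 0.0176 + 0.3208 + 0.4502 = 0.7886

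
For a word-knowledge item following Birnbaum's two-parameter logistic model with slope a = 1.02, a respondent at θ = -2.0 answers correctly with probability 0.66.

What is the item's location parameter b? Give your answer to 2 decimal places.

-2.65

P(θ) = 1 / (1 + exp(−a(θ − b)))
logit(0.66) = ln(0.66/0.34) = 0.6633
b = θ − logit/(a) = -2.0 − 0.6633/1.0200 = -2.6503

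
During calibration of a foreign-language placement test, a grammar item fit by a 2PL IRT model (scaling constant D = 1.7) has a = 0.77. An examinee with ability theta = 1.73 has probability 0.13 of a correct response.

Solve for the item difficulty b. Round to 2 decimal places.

3.18

P(theta) = 1 / (1 + exp(−D·a(theta − b)))
logit(0.13) = ln(0.13/0.87) = -1.9010
b = theta − logit/(1.7·a) = 1.73 − (-1.9010)/1.3090 = 3.1822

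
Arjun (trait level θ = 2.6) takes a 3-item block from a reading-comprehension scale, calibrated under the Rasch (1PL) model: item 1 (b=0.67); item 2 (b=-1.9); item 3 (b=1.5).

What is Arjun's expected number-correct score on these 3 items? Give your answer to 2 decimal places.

P(θ) = 1 / (1 + exp(−(θ − b)))
P_1 = 1/(1+e^{-1.9300}) = 0.8732
P_2 = 1/(1+e^{-4.5000}) = 0.9890
P_3 = 1/(1+e^{-1.1000}) = 0.7503
E[score] = 0.8732 + 0.9890 + 0.7503 = 2.6125

2.61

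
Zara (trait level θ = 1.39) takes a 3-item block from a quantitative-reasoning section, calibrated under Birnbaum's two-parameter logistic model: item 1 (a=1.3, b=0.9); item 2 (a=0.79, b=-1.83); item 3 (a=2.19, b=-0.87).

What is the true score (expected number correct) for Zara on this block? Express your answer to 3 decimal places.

2.574

P(θ) = 1 / (1 + exp(−a(θ − b)))
P_1 = 1/(1+e^{-0.6370}) = 0.6541
P_2 = 1/(1+e^{-2.5438}) = 0.9272
P_3 = 1/(1+e^{-4.9494}) = 0.9930
E[score] = 0.6541 + 0.9272 + 0.9930 = 2.5742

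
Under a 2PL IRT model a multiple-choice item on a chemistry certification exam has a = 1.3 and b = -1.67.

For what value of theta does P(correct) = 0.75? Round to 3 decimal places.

P(theta) = 1 / (1 + exp(−a(theta − b)))
logit = ln(0.7500/0.2500) = 1.0986
theta = b + logit/(a) = -1.67 + 1.0986/1.3000 = -0.8249

-0.825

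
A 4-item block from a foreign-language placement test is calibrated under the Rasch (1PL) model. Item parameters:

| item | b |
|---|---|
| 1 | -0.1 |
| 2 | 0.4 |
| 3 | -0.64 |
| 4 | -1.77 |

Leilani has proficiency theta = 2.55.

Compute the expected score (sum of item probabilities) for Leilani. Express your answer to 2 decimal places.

P(theta) = 1 / (1 + exp(−(theta − b)))
P_1 = 1/(1+e^{-2.6500}) = 0.9340
P_2 = 1/(1+e^{-2.1500}) = 0.8957
P_3 = 1/(1+e^{-3.1900}) = 0.9605
P_4 = 1/(1+e^{-4.3200}) = 0.9869
E[score] = 0.9340 + 0.8957 + 0.9605 + 0.9869 = 3.7770

3.78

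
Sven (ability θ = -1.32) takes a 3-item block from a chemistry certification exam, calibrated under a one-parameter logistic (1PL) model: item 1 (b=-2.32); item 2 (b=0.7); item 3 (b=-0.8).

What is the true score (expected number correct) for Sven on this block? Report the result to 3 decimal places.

1.221

P(θ) = 1 / (1 + exp(−(θ − b)))
P_1 = 1/(1+e^{-1.0000}) = 0.7311
P_2 = 1/(1+e^{2.0200}) = 0.1171
P_3 = 1/(1+e^{0.5200}) = 0.3729
E[score] = 0.7311 + 0.1171 + 0.3729 = 1.2210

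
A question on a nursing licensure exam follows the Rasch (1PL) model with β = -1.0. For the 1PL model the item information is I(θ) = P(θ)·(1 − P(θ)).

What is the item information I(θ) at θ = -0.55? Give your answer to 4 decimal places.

P = 1/(1+e^{-0.4500}) = 0.6106
P(1−P) = 0.6106 × 0.3894 = 0.2378
I = P(1−P) = 0.23776

0.2378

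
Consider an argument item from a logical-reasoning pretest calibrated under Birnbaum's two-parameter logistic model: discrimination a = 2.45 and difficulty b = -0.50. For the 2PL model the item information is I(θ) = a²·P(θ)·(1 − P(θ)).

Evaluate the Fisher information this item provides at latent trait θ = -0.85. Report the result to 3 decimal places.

P = 1/(1+e^{0.8575}) = 0.2979
P(1−P) = 0.2979 × 0.7021 = 0.2091
I = a² × P(1−P) = 2.45² × 0.2091 = 1.25536

1.255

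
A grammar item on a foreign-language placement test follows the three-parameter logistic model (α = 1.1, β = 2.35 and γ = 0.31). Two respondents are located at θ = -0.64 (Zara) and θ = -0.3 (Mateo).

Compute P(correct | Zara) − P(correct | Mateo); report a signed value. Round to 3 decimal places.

P(θ) = γ + (1 − γ) · 1 / (1 + exp(−α(θ − β)))
P(Zara) = 0.3348  [exponent -3.2890]
P(Mateo) = 0.3455  [exponent -2.9150]
Difference = 0.3348 − 0.3455 = -0.0107

-0.011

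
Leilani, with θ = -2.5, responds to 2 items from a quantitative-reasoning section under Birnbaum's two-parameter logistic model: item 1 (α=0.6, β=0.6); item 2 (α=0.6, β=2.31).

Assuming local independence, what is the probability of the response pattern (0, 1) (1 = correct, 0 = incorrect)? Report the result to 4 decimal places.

P(θ) = 1 / (1 + exp(−α(θ − β)))
P_1 = 1/(1+e^{1.8600}) = 0.1347
P_2 = 1/(1+e^{2.8860}) = 0.0528
L = (1−P_1) × P_2 = 0.8653 × 0.0528 = 0.04573

0.0457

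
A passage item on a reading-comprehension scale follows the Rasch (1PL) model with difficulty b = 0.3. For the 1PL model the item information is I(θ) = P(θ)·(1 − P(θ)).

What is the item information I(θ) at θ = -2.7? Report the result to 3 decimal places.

0.045

P = 1/(1+e^{3.0000}) = 0.0474
P(1−P) = 0.0474 × 0.9526 = 0.0452
I = P(1−P) = 0.04518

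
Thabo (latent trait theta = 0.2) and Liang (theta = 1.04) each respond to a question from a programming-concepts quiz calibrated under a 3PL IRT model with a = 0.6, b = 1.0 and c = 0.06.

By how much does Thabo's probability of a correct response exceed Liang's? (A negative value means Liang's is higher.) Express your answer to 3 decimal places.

-0.116

P(theta) = c + (1 − c) · 1 / (1 + exp(−a(theta − b)))
P(Thabo) = 0.4193  [exponent -0.4800]
P(Liang) = 0.5356  [exponent 0.0240]
Difference = 0.4193 − 0.5356 = -0.1163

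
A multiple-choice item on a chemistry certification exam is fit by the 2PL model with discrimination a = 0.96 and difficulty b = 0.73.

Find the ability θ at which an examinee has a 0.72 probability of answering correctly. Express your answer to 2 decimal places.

P(θ) = 1 / (1 + exp(−a(θ − b)))
logit = ln(0.7200/0.2800) = 0.9445
θ = b + logit/(a) = 0.73 + 0.9445/0.9600 = 1.7138

1.71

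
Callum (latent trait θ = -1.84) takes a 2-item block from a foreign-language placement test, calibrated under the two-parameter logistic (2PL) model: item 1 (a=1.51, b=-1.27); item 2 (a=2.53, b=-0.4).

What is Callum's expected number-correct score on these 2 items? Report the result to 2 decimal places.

0.32

P(θ) = 1 / (1 + exp(−a(θ − b)))
P_1 = 1/(1+e^{0.8607}) = 0.2972
P_2 = 1/(1+e^{3.6432}) = 0.0255
E[score] = 0.2972 + 0.0255 = 0.3227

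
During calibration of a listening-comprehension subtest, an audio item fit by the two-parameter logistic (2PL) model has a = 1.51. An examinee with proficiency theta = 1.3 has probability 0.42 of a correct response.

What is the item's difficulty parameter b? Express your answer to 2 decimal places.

P(theta) = 1 / (1 + exp(−a(theta − b)))
logit(0.42) = ln(0.42/0.58) = -0.3228
b = theta − logit/(a) = 1.3 − (-0.3228)/1.5100 = 1.5138

1.51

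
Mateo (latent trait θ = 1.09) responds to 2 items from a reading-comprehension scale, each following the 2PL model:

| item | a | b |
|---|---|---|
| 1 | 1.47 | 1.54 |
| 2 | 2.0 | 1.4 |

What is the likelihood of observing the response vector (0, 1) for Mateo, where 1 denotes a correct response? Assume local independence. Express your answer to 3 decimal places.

0.231

P(θ) = 1 / (1 + exp(−a(θ − b)))
P_1 = 1/(1+e^{0.6615}) = 0.3404
P_2 = 1/(1+e^{0.6200}) = 0.3498
L = (1−P_1) × P_2 = 0.6596 × 0.3498 = 0.23071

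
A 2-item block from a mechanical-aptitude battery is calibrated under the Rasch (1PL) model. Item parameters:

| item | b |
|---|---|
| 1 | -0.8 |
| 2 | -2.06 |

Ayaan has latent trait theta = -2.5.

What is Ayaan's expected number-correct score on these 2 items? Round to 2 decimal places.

P(theta) = 1 / (1 + exp(−(theta − b)))
P_1 = 1/(1+e^{1.7000}) = 0.1545
P_2 = 1/(1+e^{0.4400}) = 0.3917
E[score] = 0.1545 + 0.3917 = 0.5462

0.55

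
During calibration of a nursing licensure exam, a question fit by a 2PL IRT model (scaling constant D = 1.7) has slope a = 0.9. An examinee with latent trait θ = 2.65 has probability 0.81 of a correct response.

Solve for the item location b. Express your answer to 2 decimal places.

1.70

P(θ) = 1 / (1 + exp(−D·a(θ − b)))
logit(0.81) = ln(0.81/0.19) = 1.4500
b = θ − logit/(1.7·a) = 2.65 − 1.4500/1.5300 = 1.7023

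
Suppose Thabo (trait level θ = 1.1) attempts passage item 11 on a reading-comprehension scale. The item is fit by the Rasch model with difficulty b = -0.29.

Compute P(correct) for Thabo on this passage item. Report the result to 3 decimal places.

0.801

P(θ) = 1 / (1 + exp(−(θ − b)))
Exponent: (1.1 − (-0.29)) = 1.3900
1/(1 + e^{-1.3900}) = 0.8006
P = 0.8006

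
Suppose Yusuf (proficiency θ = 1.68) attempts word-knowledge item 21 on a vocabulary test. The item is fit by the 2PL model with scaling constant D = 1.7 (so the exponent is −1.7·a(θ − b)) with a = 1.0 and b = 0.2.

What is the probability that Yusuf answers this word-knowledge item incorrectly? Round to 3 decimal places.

0.075

P(θ) = 1 / (1 + exp(−D·a(θ − b)))
Exponent: 1.7 × 1.0 × (1.68 − 0.2) = 2.5160
1/(1 + e^{-2.5160}) = 0.9253
P = 0.9253
P(incorrect) = 1 − 0.9253 = 0.0747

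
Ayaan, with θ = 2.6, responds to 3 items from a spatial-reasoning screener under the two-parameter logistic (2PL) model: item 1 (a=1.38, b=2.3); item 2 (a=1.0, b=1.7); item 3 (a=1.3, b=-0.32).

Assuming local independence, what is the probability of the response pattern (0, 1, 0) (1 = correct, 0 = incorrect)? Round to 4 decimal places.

P(θ) = 1 / (1 + exp(−a(θ − b)))
P_1 = 1/(1+e^{-0.4140}) = 0.6020
P_2 = 1/(1+e^{-0.9000}) = 0.7109
P_3 = 1/(1+e^{-3.7960}) = 0.9780
L = (1−P_1) × P_2 × (1−P_3) = 0.3980 × 0.7109 × 0.0220 = 0.00622

0.0062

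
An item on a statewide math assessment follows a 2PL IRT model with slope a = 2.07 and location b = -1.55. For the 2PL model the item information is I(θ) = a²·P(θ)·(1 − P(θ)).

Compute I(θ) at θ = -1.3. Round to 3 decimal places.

P = 1/(1+e^{-0.5175}) = 0.6266
P(1−P) = 0.6266 × 0.3734 = 0.2340
I = a² × P(1−P) = 2.07² × 0.2340 = 1.00259

1.003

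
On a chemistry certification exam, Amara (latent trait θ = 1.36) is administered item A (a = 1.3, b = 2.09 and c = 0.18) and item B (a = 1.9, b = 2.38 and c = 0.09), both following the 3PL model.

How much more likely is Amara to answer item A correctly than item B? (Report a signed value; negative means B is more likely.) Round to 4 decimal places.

P(θ) = c + (1 − c) · 1 / (1 + exp(−a(θ − b)))
P_A = 0.4089
P_B = 0.2045
P_A − P_B = 0.2043

0.2043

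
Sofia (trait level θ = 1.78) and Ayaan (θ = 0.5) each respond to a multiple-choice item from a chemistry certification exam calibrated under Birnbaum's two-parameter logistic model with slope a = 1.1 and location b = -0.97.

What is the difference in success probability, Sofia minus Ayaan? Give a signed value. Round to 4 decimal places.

0.1193

P(θ) = 1 / (1 + exp(−a(θ − b)))
P(Sofia) = 0.9537  [exponent 3.0250]
P(Ayaan) = 0.8344  [exponent 1.6170]
Difference = 0.9537 − 0.8344 = 0.1193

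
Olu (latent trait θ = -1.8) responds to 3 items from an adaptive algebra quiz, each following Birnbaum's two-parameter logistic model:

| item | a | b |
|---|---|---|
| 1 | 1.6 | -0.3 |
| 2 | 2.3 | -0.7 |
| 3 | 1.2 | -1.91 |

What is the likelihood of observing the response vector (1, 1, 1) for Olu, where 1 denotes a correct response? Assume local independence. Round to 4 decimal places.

P(θ) = 1 / (1 + exp(−a(θ − b)))
P_1 = 1/(1+e^{2.4000}) = 0.0832
P_2 = 1/(1+e^{2.5300}) = 0.0738
P_3 = 1/(1+e^{-0.1320}) = 0.5330
L = P_1 × P_2 × P_3 = 0.0832 × 0.0738 × 0.5330 = 0.00327

0.0033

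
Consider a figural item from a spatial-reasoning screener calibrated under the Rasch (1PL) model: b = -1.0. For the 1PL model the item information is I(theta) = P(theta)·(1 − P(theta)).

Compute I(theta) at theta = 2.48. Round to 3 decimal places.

P = 1/(1+e^{-3.4800}) = 0.9701
P(1−P) = 0.9701 × 0.0299 = 0.0290
I = P(1−P) = 0.02899

0.029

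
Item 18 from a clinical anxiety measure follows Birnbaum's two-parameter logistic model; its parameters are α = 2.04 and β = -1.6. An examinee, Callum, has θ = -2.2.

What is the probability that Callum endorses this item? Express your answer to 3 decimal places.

0.227

P(θ) = 1 / (1 + exp(−α(θ − β)))
Exponent: 2.04 × (-2.2 − (-1.6)) = -1.2240
1/(1 + e^{1.2240}) = 0.2272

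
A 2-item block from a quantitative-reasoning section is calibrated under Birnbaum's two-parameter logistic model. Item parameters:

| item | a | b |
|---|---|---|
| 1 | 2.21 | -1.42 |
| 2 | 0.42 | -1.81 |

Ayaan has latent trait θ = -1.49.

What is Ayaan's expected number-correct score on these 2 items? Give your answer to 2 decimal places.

0.99

P(θ) = 1 / (1 + exp(−a(θ − b)))
P_1 = 1/(1+e^{0.1547}) = 0.4614
P_2 = 1/(1+e^{-0.1344}) = 0.5335
E[score] = 0.4614 + 0.5335 = 0.9950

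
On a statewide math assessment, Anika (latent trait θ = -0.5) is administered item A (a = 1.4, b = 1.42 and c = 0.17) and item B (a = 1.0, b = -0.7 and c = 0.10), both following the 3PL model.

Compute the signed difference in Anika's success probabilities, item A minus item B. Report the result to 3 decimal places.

P(θ) = c + (1 − c) · 1 / (1 + exp(−a(θ − b)))
P_A = 0.2229
P_B = 0.5949
P_A − P_B = -0.3720

-0.372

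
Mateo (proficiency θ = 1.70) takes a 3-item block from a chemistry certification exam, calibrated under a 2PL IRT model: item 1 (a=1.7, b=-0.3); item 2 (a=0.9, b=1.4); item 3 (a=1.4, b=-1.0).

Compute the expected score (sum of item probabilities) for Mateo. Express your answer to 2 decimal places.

2.51

P(θ) = 1 / (1 + exp(−a(θ − b)))
P_1 = 1/(1+e^{-3.4000}) = 0.9677
P_2 = 1/(1+e^{-0.2700}) = 0.5671
P_3 = 1/(1+e^{-3.7800}) = 0.9777
E[score] = 0.9677 + 0.5671 + 0.9777 = 2.5125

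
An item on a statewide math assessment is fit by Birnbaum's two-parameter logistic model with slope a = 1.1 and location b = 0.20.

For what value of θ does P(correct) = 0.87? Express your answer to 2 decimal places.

1.93

P(θ) = 1 / (1 + exp(−a(θ − b)))
logit = ln(0.8700/0.1300) = 1.9010
θ = b + logit/(a) = 0.20 + 1.9010/1.1000 = 1.9281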